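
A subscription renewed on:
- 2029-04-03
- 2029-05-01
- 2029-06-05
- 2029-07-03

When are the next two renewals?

2029-08-07, 2029-09-04

Gaps: 28, 35, 28 days — a mix of 28 and 35. Every date is a Tuesday.
Each is the 1st Tuesday of its month.
1st Tuesday of August 2029: 2029-08-07.
1st Tuesday of September 2029: 2029-09-04.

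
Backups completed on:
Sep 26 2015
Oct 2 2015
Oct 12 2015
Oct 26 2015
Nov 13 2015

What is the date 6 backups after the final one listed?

May 23 2016

Gaps: 6, 10, 14, 18 days — each gap is 4 larger than the previous one.
Next gap: 22 days. Nov 13 2015 + 22 days = Dec 5 2015.
Next gap: 26 days. Dec 5 2015 + 26 days = Dec 31 2015.
Next gap: 30 days. Dec 31 2015 + 30 days = Jan 30 2016.
Next gap: 34 days. Jan 30 2016 + 34 days = Mar 4 2016.
Next gap: 38 days. Mar 4 2016 + 38 days = Apr 11 2016.
Next gap: 42 days. Apr 11 2016 + 42 days = May 23 2016.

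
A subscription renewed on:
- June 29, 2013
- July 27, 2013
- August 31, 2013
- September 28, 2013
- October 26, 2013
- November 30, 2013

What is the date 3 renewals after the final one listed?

Every date is a Saturday; gaps 28, 35, 28, 28, 35 days.
Each is the last Saturday of its month (at least one falls on the 29th or later, ruling out '4th Saturday').
Last Saturday of December 2013: December 28, 2013.
January 2014 ends with Saturday January 25, 2014.
Last Saturday of February 2014: February 22, 2014.

February 22, 2014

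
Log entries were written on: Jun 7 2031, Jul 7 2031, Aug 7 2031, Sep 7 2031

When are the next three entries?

Oct 7 2031, Nov 7 2031, Dec 7 2031

Gaps: 30, 31, 31 days — not constant. Every event is on the 7th of the month.
Pattern: the 7th of each month.
October 2031: Oct 7 2031.
Next: November 2031 → Nov 7 2031.
December 2031: Dec 7 2031.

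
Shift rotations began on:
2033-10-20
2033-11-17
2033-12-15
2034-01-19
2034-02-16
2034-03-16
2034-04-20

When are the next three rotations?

These are Thursdays at 28- or 35-day spacing (28, 28, 35, 28, 28, 35).
The pattern: 3rd Thursday of the month.
3rd Thursday of May 2034: 2034-05-18.
June 2034 — 3rd Thursday is 2034-06-15.
3rd Thursday of July 2034: 2034-07-20.

2034-05-18, 2034-06-15, 2034-07-20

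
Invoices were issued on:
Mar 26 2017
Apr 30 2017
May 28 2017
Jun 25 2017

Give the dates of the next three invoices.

Jul 30 2017, Aug 27 2017, Sep 24 2017

Every date is a Sunday; gaps 35, 28, 28 days.
Each is the last Sunday of its month (at least one falls on the 29th or later, ruling out '4th Sunday').
July 2017 ends with Sunday Jul 30 2017.
August 2017 ends with Sunday Aug 27 2017.
September 2017 ends with Sunday Sep 24 2017.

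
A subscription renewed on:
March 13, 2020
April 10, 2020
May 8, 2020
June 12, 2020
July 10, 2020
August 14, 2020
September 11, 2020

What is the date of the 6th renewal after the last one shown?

Gaps: 28, 28, 35, 28, 35, 28 days — a mix of 28 and 35. Every date is a Friday.
Each is the 2nd Friday of its month.
2nd Friday of October 2020: October 9, 2020.
November 2020 — 2nd Friday is November 13, 2020.
December 2020 — 2nd Friday is December 11, 2020.
2nd Friday of January 2021: January 8, 2021.
2nd Friday of February 2021: February 12, 2021.
2nd Friday of March 2021: March 12, 2021.

March 12, 2021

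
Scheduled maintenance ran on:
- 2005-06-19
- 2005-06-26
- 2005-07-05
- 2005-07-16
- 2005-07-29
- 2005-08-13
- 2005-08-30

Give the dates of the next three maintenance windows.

2005-09-18, 2005-10-09, 2005-11-01

Intervals are 7, 9, 11, 13, 15, 17 days — an arithmetic progression with common difference 2.
Next gap: 19 days. 2005-08-30 + 19 days = 2005-09-18.
Next gap: 21 days. 2005-09-18 + 21 days = 2005-10-09.
Next gap: 23 days. 2005-10-09 + 23 days = 2005-11-01.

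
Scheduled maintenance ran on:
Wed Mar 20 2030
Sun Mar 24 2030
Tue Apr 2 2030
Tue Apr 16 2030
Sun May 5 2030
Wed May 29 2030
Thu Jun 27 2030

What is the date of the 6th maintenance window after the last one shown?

Wed Apr 2 2031

The spacing grows by 5 each time: 4, 9, 14, 19, 24, 29 days.
Next gap: 34 days. Thu Jun 27 2030 + 34 days = Wed Jul 31 2030.
Next gap: 39 days. Wed Jul 31 2030 + 39 days = Sun Sep 8 2030.
Next gap: 44 days. Sun Sep 8 2030 + 44 days = Tue Oct 22 2030.
Next gap: 49 days. Tue Oct 22 2030 + 49 days = Tue Dec 10 2030.
Next gap: 54 days. Tue Dec 10 2030 + 54 days = Sun Feb 2 2031.
Next gap: 59 days. Sun Feb 2 2031 + 59 days = Wed Apr 2 2031.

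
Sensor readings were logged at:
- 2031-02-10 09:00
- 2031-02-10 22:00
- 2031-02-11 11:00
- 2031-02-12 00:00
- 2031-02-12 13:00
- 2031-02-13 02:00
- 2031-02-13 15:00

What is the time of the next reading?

Spacing: 13, 13, 13, 13, 13, 13 h — constant 13 h.
2031-02-13 15:00 + 13 h = 2031-02-14 04:00.

2031-02-14 04:00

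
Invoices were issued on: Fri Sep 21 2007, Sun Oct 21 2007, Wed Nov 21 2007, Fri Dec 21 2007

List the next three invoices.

Mon Jan 21 2008, Thu Feb 21 2008, Fri Mar 21 2008

Gaps: 30, 31, 30 days — not constant. Every event is on the 21st of the month.
Pattern: the 21st of each month.
January 2008: Mon Jan 21 2008.
February 2008: Thu Feb 21 2008.
March 2008: Fri Mar 21 2008.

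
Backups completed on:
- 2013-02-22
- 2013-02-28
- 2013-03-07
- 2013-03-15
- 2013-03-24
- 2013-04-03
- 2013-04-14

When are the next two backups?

2013-04-26, 2013-05-09

Intervals are 6, 7, 8, 9, 10, 11 days — an arithmetic progression with common difference 1.
Next gap: 12 days. 2013-04-14 + 12 days = 2013-04-26.
Next gap: 13 days. 2013-04-26 + 13 days = 2013-05-09.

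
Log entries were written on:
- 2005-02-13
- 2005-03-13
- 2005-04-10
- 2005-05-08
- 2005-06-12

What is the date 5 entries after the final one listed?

All dates are Sundays, 28, 28, 28, 35 days apart.
Specifically, the 2nd Sunday of each month.
2nd Sunday of July 2005: 2005-07-10.
2nd Sunday of August 2005: 2005-08-14.
September 2005 — 2nd Sunday is 2005-09-11.
October 2005 — 2nd Sunday is 2005-10-09.
2nd Sunday of November 2005: 2005-11-13.

2005-11-13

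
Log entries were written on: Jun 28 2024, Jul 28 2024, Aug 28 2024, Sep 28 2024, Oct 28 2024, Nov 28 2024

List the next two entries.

The day-of-month is always 28 (30, 31, 31, 30, 31 days between events).
So this recurs on the 28th of each month.
Next: December 2024 → Dec 28 2024.
January 2025: Jan 28 2025.

Dec 28 2024, Jan 28 2025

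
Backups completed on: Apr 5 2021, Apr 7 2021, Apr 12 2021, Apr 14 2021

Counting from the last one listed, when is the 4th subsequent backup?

Gaps: 2, 5, 2 days — not constant, but cyclic with period 2.
The events fall on every Monday and Wednesday.
The following Monday is Apr 19 2021.
Next Wednesday: Apr 21 2021.
Next Monday: Apr 26 2021.
The following Wednesday is Apr 28 2021.

Apr 28 2021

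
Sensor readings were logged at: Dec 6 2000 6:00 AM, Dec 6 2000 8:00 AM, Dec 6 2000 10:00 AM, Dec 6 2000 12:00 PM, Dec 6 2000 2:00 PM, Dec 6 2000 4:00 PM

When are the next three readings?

Dec 6 2000 6:00 PM, Dec 6 2000 8:00 PM, Dec 6 2000 10:00 PM

Spacing: 2, 2, 2, 2, 2 h — constant 2 h.
Dec 6 2000 4:00 PM + 2 h = Dec 6 2000 6:00 PM.
Dec 6 2000 6:00 PM + 2 h = Dec 6 2000 8:00 PM.
Dec 6 2000 8:00 PM + 2 h = Dec 6 2000 10:00 PM.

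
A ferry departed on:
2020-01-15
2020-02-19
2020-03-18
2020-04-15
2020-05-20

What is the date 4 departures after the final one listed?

All dates are Wednesdays, 35, 28, 28, 35 days apart.
Specifically, the 3rd Wednesday of each month.
3rd Wednesday of June 2020: 2020-06-17.
July 2020 — 3rd Wednesday is 2020-07-15.
August 2020 — 3rd Wednesday is 2020-08-19.
3rd Wednesday of September 2020: 2020-09-16.

2020-09-16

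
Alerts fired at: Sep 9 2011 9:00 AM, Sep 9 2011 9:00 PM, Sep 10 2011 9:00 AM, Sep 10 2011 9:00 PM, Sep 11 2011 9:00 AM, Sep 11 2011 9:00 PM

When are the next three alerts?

Sep 12 2011 9:00 AM, Sep 12 2011 9:00 PM, Sep 13 2011 9:00 AM

The interval is a steady 12 hours (12, 12, 12, 12, 12).
Sep 11 2011 9:00 PM + 12 h = Sep 12 2011 9:00 AM.
Sep 12 2011 9:00 AM + 12 h = Sep 12 2011 9:00 PM.
Sep 12 2011 9:00 PM + 12 h = Sep 13 2011 9:00 AM.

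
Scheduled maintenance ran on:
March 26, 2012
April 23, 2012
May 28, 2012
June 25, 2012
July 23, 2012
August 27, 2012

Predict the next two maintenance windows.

September 24, 2012; October 22, 2012

All dates are Mondays, 28, 35, 28, 28, 35 days apart.
Specifically, the 4th Monday of each month.
4th Monday of September 2012: September 24, 2012.
October 2012 — 4th Monday is October 22, 2012.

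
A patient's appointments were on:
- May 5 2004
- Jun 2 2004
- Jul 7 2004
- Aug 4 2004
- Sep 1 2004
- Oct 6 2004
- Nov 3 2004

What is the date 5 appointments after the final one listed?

Apr 6 2005

All dates are Wednesdays, 28, 35, 28, 28, 35, 28 days apart.
Specifically, the 1st Wednesday of each month.
December 2004 — 1st Wednesday is Dec 1 2004.
1st Wednesday of January 2005: Jan 5 2005.
1st Wednesday of February 2005: Feb 2 2005.
March 2005 — 1st Wednesday is Mar 2 2005.
1st Wednesday of April 2005: Apr 6 2005.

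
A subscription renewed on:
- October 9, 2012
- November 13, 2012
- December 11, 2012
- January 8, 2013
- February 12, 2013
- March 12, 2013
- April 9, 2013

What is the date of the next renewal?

May 14, 2013

All dates are Tuesdays, 35, 28, 28, 35, 28, 28 days apart.
Specifically, the 2nd Tuesday of each month.
2nd Tuesday of May 2013: May 14, 2013.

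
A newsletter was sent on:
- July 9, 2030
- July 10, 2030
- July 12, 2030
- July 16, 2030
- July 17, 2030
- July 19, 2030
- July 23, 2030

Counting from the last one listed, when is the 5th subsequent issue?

Every event lands on a Tuesday or Wednesday or Friday (gaps cycle 1, 2, 4, 1, 2, 4).
So the schedule is: every Tuesday, Wednesday and Friday.
The following Wednesday is July 24, 2030.
Next Friday: July 26, 2030.
Next Tuesday: July 30, 2030.
Next Wednesday: July 31, 2030.
The following Friday is August 2, 2030.

August 2, 2030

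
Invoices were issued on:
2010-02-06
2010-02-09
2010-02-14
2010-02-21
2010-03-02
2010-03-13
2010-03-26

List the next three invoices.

The spacing grows by 2 each time: 3, 5, 7, 9, 11, 13 days.
Next gap: 15 days. 2010-03-26 + 15 days = 2010-04-10.
Next gap: 17 days. 2010-04-10 + 17 days = 2010-04-27.
Next gap: 19 days. 2010-04-27 + 19 days = 2010-05-16.

2010-04-10, 2010-04-27, 2010-05-16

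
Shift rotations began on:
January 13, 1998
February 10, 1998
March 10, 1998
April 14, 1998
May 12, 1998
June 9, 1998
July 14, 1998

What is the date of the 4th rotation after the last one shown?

November 10, 1998

These are Tuesdays at 28- or 35-day spacing (28, 28, 35, 28, 28, 35).
The pattern: 2nd Tuesday of the month.
2nd Tuesday of August 1998: August 11, 1998.
September 1998 — 2nd Tuesday is September 8, 1998.
2nd Tuesday of October 1998: October 13, 1998.
November 1998 — 2nd Tuesday is November 10, 1998.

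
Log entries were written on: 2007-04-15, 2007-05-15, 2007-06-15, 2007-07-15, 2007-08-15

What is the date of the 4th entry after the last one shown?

Gaps: 30, 31, 30, 31 days — not constant. Every event is on the 15th of the month.
Pattern: the 15th of each month.
Next: September 2007 → 2007-09-15.
Next: October 2007 → 2007-10-15.
Next: November 2007 → 2007-11-15.
December 2007: 2007-12-15.

2007-12-15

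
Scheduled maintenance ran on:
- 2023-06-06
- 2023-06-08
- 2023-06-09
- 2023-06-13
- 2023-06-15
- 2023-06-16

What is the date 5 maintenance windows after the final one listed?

2023-06-29

The gap pattern 2, 1, 4, 2, 1 repeats every 3 events.
These are the Tuesdays, Thursdays and Fridays of each week.
The following Tuesday is 2023-06-20.
The following Thursday is 2023-06-22.
Next Friday: 2023-06-23.
Next Tuesday: 2023-06-27.
The following Thursday is 2023-06-29.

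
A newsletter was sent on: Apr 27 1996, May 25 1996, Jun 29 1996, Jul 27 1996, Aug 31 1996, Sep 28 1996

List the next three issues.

These are Saturdays with 28, 35, 28, 35, 28-day gaps.
Each is the final Saturday of its month — Jun 29 1996 is past the 28th, so '4th Saturday' doesn't fit.
October 1996 ends with Saturday Oct 26 1996.
November 1996 ends with Saturday Nov 30 1996.
December 1996 ends with Saturday Dec 28 1996.

Oct 26 1996, Nov 30 1996, Dec 28 1996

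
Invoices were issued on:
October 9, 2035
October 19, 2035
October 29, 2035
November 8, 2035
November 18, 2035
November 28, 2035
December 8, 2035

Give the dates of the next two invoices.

Gaps between consecutive events: 10, 10, 10, 10, 10, 10 days — a constant 10-day interval.
December 8, 2035 + 10 days = December 18, 2035.
December 18, 2035 + 10 days = December 28, 2035.

December 18, 2035; December 28, 2035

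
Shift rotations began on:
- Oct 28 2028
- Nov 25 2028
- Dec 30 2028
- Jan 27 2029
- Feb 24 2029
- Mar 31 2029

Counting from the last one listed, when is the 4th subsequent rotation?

Jul 28 2029

All Saturdays; the gaps (28, 35, 28, 28, 35) vary with month length.
This is the last Saturday of each month.
April 2029 ends with Saturday Apr 28 2029.
May 2029 ends with Saturday May 26 2029.
June 2029 ends with Saturday Jun 30 2029.
July 2029 ends with Saturday Jul 28 2029.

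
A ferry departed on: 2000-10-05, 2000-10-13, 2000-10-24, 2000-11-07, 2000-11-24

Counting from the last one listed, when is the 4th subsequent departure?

The spacing grows by 3 each time: 8, 11, 14, 17 days.
Next gap: 20 days. 2000-11-24 + 20 days = 2000-12-14.
Next gap: 23 days. 2000-12-14 + 23 days = 2001-01-06.
Next gap: 26 days. 2001-01-06 + 26 days = 2001-02-01.
Next gap: 29 days. 2001-02-01 + 29 days = 2001-03-02.

2001-03-02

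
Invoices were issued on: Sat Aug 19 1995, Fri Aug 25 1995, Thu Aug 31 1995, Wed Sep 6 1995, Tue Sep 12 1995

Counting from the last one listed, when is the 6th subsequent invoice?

Gaps between consecutive events: 6, 6, 6, 6 days — a constant 6-day interval.
Tue Sep 12 1995 + 6 days = Mon Sep 18 1995.
Mon Sep 18 1995 + 6 days = Sun Sep 24 1995.
Sun Sep 24 1995 + 6 days = Sat Sep 30 1995.
Sat Sep 30 1995 + 6 days = Fri Oct 6 1995.
Fri Oct 6 1995 + 6 days = Thu Oct 12 1995.
Thu Oct 12 1995 + 6 days = Wed Oct 18 1995.

Wed Oct 18 1995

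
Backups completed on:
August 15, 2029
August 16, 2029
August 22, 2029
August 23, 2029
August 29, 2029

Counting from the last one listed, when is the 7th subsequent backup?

Every event lands on a Wednesday or Thursday (gaps cycle 1, 6, 1, 6).
So the schedule is: every Wednesday and Thursday.
The following Thursday is August 30, 2029.
Next Wednesday: September 5, 2029.
Next Thursday: September 6, 2029.
Next Wednesday: September 12, 2029.
Next Thursday: September 13, 2029.
Next Wednesday: September 19, 2029.
Next Thursday: September 20, 2029.

September 20, 2029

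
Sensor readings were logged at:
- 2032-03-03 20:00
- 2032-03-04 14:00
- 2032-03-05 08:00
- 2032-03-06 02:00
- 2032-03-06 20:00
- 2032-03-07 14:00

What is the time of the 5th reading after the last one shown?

2032-03-11 08:00

Spacing: 18, 18, 18, 18, 18 h — constant 18 h.
2032-03-07 14:00 + 18 h = 2032-03-08 08:00.
2032-03-08 08:00 + 18 h = 2032-03-09 02:00.
2032-03-09 02:00 + 18 h = 2032-03-09 20:00.
2032-03-09 20:00 + 18 h = 2032-03-10 14:00.
2032-03-10 14:00 + 18 h = 2032-03-11 08:00.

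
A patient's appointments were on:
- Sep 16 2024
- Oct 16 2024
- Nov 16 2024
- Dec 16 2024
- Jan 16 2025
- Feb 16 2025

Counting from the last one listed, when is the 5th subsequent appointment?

The day-of-month is always 16 (30, 31, 30, 31, 31 days between events).
So this recurs on the 16th of each month.
March 2025: Mar 16 2025.
April 2025: Apr 16 2025.
May 2025: May 16 2025.
Next: June 2025 → Jun 16 2025.
July 2025: Jul 16 2025.

Jul 16 2025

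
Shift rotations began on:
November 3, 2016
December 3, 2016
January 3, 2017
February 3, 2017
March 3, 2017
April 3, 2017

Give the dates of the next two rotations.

May 3, 2017; June 3, 2017

Gaps: 30, 31, 31, 28, 31 days — not constant. Every event is on the 3rd of the month.
Pattern: the 3rd of each month.
May 2017: May 3, 2017.
June 2017: June 3, 2017.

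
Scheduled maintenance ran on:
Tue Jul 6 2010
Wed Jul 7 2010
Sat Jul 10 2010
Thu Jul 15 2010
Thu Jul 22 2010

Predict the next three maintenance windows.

The spacing grows by 2 each time: 1, 3, 5, 7 days.
Next gap: 9 days. Thu Jul 22 2010 + 9 days = Sat Jul 31 2010.
Next gap: 11 days. Sat Jul 31 2010 + 11 days = Wed Aug 11 2010.
Next gap: 13 days. Wed Aug 11 2010 + 13 days = Tue Aug 24 2010.

Sat Jul 31 2010, Wed Aug 11 2010, Tue Aug 24 2010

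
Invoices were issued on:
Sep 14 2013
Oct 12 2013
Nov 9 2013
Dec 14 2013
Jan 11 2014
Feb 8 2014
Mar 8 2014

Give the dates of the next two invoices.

All dates are Saturdays, 28, 28, 35, 28, 28, 28 days apart.
Specifically, the 2nd Saturday of each month.
April 2014 — 2nd Saturday is Apr 12 2014.
May 2014 — 2nd Saturday is May 10 2014.

Apr 12 2014, May 10 2014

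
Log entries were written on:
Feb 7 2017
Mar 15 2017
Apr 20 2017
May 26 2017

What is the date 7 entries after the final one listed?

Feb 2 2018

Every event comes 36 days after the last (36, 36, 36).
May 26 2017 + 36 days = Jul 1 2017.
Jul 1 2017 + 36 days = Aug 6 2017.
Aug 6 2017 + 36 days = Sep 11 2017.
Sep 11 2017 + 36 days = Oct 17 2017.
Oct 17 2017 + 36 days = Nov 22 2017.
Nov 22 2017 + 36 days = Dec 28 2017.
Dec 28 2017 + 36 days = Feb 2 2018.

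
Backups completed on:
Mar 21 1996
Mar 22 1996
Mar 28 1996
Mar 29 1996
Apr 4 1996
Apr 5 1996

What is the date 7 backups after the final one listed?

May 2 1996

The gap pattern 1, 6, 1, 6, 1 repeats every 2 events.
These are the Thursdays and Fridays of each week.
The following Thursday is Apr 11 1996.
The following Friday is Apr 12 1996.
The following Thursday is Apr 18 1996.
The following Friday is Apr 19 1996.
Next Thursday: Apr 25 1996.
Next Friday: Apr 26 1996.
The following Thursday is May 2 1996.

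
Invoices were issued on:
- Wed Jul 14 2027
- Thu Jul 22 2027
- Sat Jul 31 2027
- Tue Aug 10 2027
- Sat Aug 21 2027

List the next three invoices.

Thu Sep 2 2027, Wed Sep 15 2027, Wed Sep 29 2027

The spacing grows by 1 each time: 8, 9, 10, 11 days.
Next gap: 12 days. Sat Aug 21 2027 + 12 days = Thu Sep 2 2027.
Next gap: 13 days. Thu Sep 2 2027 + 13 days = Wed Sep 15 2027.
Next gap: 14 days. Wed Sep 15 2027 + 14 days = Wed Sep 29 2027.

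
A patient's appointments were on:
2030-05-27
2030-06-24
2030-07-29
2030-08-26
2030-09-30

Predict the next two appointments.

2030-10-28, 2030-11-25

These are Mondays with 28, 35, 28, 35-day gaps.
Each is the final Monday of its month — 2030-07-29 is past the 28th, so '4th Monday' doesn't fit.
Last Monday of October 2030: 2030-10-28.
November 2030 ends with Monday 2030-11-25.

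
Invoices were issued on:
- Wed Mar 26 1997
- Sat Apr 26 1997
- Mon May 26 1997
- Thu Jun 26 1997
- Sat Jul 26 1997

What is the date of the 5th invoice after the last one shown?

Each date is the 26th; the gaps (31, 30, 31, 30) track the month lengths.
The rule is the 26th of each month.
Next: August 1997 → Tue Aug 26 1997.
Next: September 1997 → Fri Sep 26 1997.
October 1997: Sun Oct 26 1997.
November 1997: Wed Nov 26 1997.
December 1997: Fri Dec 26 1997.

Fri Dec 26 1997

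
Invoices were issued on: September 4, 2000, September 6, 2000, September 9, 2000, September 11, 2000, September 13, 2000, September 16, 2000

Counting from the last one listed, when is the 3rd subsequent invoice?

September 23, 2000

The gap pattern 2, 3, 2, 2, 3 repeats every 3 events.
These are the Mondays, Wednesdays and Saturdays of each week.
Next Monday: September 18, 2000.
The following Wednesday is September 20, 2000.
Next Saturday: September 23, 2000.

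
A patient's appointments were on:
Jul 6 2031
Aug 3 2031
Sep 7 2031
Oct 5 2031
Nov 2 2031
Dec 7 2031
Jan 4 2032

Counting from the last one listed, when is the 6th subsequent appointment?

Jul 4 2032

Gaps: 28, 35, 28, 28, 35, 28 days — a mix of 28 and 35. Every date is a Sunday.
Each is the 1st Sunday of its month.
1st Sunday of February 2032: Feb 1 2032.
1st Sunday of March 2032: Mar 7 2032.
1st Sunday of April 2032: Apr 4 2032.
May 2032 — 1st Sunday is May 2 2032.
June 2032 — 1st Sunday is Jun 6 2032.
1st Sunday of July 2032: Jul 4 2032.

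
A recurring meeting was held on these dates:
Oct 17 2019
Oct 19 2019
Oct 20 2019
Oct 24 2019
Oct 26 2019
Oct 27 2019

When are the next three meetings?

The gap pattern 2, 1, 4, 2, 1 repeats every 3 events.
These are the Thursdays, Saturdays and Sundays of each week.
Next Thursday: Oct 31 2019.
The following Saturday is Nov 2 2019.
The following Sunday is Nov 3 2019.

Oct 31 2019, Nov 2 2019, Nov 3 2019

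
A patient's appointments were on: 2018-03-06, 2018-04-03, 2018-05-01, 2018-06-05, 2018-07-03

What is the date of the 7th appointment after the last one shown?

Gaps: 28, 28, 35, 28 days — a mix of 28 and 35. Every date is a Tuesday.
Each is the 1st Tuesday of its month.
August 2018 — 1st Tuesday is 2018-08-07.
1st Tuesday of September 2018: 2018-09-04.
October 2018 — 1st Tuesday is 2018-10-02.
1st Tuesday of November 2018: 2018-11-06.
December 2018 — 1st Tuesday is 2018-12-04.
January 2019 — 1st Tuesday is 2019-01-01.
February 2019 — 1st Tuesday is 2019-02-05.

2019-02-05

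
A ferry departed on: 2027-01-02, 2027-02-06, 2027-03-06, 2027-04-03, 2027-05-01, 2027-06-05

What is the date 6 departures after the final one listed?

2027-12-04

These are Saturdays at 28- or 35-day spacing (35, 28, 28, 28, 35).
The pattern: 1st Saturday of the month.
July 2027 — 1st Saturday is 2027-07-03.
August 2027 — 1st Saturday is 2027-08-07.
1st Saturday of September 2027: 2027-09-04.
1st Saturday of October 2027: 2027-10-02.
November 2027 — 1st Saturday is 2027-11-06.
1st Saturday of December 2027: 2027-12-04.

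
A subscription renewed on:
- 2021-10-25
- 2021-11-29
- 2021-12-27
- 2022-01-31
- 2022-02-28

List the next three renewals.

All Mondays; the gaps (35, 28, 35, 28) vary with month length.
This is the last Monday of each month.
March 2022 ends with Monday 2022-03-28.
April 2022 ends with Monday 2022-04-25.
Last Monday of May 2022: 2022-05-30.

2022-03-28, 2022-04-25, 2022-05-30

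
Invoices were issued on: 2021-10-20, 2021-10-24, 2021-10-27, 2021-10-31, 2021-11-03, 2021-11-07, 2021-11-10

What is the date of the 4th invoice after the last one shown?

2021-11-24

The gap pattern 4, 3, 4, 3, 4, 3 repeats every 2 events.
These are the Wednesdays and Sundays of each week.
The following Sunday is 2021-11-14.
Next Wednesday: 2021-11-17.
Next Sunday: 2021-11-21.
The following Wednesday is 2021-11-24.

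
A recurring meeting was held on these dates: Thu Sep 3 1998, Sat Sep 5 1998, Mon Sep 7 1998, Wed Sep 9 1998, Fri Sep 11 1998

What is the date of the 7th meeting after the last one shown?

Fri Sep 25 1998

Gaps between consecutive events: 2, 2, 2, 2 days — a constant 2-day interval.
Fri Sep 11 1998 + 2 days = Sun Sep 13 1998.
Sun Sep 13 1998 + 2 days = Tue Sep 15 1998.
Tue Sep 15 1998 + 2 days = Thu Sep 17 1998.
Thu Sep 17 1998 + 2 days = Sat Sep 19 1998.
Sat Sep 19 1998 + 2 days = Mon Sep 21 1998.
Mon Sep 21 1998 + 2 days = Wed Sep 23 1998.
Wed Sep 23 1998 + 2 days = Fri Sep 25 1998.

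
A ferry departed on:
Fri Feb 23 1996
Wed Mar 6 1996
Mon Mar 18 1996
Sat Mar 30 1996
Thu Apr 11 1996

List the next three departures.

Tue Apr 23 1996, Sun May 5 1996, Fri May 17 1996

The spacing is 12, 12, 12, 12 days — always 12 days.
Thu Apr 11 1996 + 12 days = Tue Apr 23 1996.
Tue Apr 23 1996 + 12 days = Sun May 5 1996.
Sun May 5 1996 + 12 days = Fri May 17 1996.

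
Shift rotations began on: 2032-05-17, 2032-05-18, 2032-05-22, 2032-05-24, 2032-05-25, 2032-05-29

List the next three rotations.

2032-05-31, 2032-06-01, 2032-06-05

Gaps: 1, 4, 2, 1, 4 days — not constant, but cyclic with period 3.
The events fall on every Monday, Tuesday and Saturday.
The following Monday is 2032-05-31.
The following Tuesday is 2032-06-01.
The following Saturday is 2032-06-05.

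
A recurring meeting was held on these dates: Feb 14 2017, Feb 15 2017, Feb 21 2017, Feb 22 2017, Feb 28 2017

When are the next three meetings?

Gaps: 1, 6, 1, 6 days — not constant, but cyclic with period 2.
The events fall on every Tuesday and Wednesday.
The following Wednesday is Mar 1 2017.
Next Tuesday: Mar 7 2017.
The following Wednesday is Mar 8 2017.

Mar 1 2017, Mar 7 2017, Mar 8 2017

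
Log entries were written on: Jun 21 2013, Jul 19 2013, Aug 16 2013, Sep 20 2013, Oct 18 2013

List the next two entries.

Nov 15 2013, Dec 20 2013

Gaps: 28, 28, 35, 28 days — a mix of 28 and 35. Every date is a Friday.
Each is the 3rd Friday of its month.
November 2013 — 3rd Friday is Nov 15 2013.
December 2013 — 3rd Friday is Dec 20 2013.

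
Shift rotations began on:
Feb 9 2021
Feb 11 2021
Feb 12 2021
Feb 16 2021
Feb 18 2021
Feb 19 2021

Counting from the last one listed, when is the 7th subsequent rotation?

Gaps: 2, 1, 4, 2, 1 days — not constant, but cyclic with period 3.
The events fall on every Tuesday, Thursday and Friday.
Next Tuesday: Feb 23 2021.
The following Thursday is Feb 25 2021.
The following Friday is Feb 26 2021.
The following Tuesday is Mar 2 2021.
The following Thursday is Mar 4 2021.
The following Friday is Mar 5 2021.
The following Tuesday is Mar 9 2021.

Mar 9 2021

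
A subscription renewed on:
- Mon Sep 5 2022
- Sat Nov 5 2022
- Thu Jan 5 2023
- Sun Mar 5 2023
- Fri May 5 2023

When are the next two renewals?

The day-of-month is always 5 (61, 61, 59, 61 days between events).
So this recurs on the 5th of every 2 months.
July 2023: Wed Jul 5 2023.
September 2023: Tue Sep 5 2023.

Wed Jul 5 2023, Tue Sep 5 2023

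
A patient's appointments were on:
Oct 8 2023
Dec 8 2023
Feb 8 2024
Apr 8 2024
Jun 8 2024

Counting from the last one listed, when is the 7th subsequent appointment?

Aug 8 2025

Each date is the 8th; the gaps (61, 62, 60, 61) track the month lengths.
The rule is the 8th of every 2 months.
Next: August 2024 → Aug 8 2024.
Next: October 2024 → Oct 8 2024.
Next: December 2024 → Dec 8 2024.
February 2025: Feb 8 2025.
Next: April 2025 → Apr 8 2025.
June 2025: Jun 8 2025.
August 2025: Aug 8 2025.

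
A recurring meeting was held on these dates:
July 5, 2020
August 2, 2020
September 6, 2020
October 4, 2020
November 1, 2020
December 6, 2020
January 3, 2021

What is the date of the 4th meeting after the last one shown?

May 2, 2021

These are Sundays at 28- or 35-day spacing (28, 35, 28, 28, 35, 28).
The pattern: 1st Sunday of the month.
February 2021 — 1st Sunday is February 7, 2021.
March 2021 — 1st Sunday is March 7, 2021.
1st Sunday of April 2021: April 4, 2021.
May 2021 — 1st Sunday is May 2, 2021.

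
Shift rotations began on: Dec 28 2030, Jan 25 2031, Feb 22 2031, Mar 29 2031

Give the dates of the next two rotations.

These are Saturdays with 28, 28, 35-day gaps.
Each is the final Saturday of its month — Mar 29 2031 is past the 28th, so '4th Saturday' doesn't fit.
April 2031 ends with Saturday Apr 26 2031.
May 2031 ends with Saturday May 31 2031.

Apr 26 2031, May 31 2031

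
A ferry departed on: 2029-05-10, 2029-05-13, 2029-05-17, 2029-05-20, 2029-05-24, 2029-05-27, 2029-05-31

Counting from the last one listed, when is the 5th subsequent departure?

Gaps: 3, 4, 3, 4, 3, 4 days — not constant, but cyclic with period 2.
The events fall on every Thursday and Sunday.
The following Sunday is 2029-06-03.
Next Thursday: 2029-06-07.
Next Sunday: 2029-06-10.
The following Thursday is 2029-06-14.
The following Sunday is 2029-06-17.

2029-06-17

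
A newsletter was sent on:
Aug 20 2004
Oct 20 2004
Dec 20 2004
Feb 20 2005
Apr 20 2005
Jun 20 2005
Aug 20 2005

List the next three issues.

Each date is the 20th; the gaps (61, 61, 62, 59, 61, 61) track the month lengths.
The rule is the 20th of every 2 months.
October 2005: Oct 20 2005.
December 2005: Dec 20 2005.
February 2006: Feb 20 2006.

Oct 20 2005, Dec 20 2005, Feb 20 2006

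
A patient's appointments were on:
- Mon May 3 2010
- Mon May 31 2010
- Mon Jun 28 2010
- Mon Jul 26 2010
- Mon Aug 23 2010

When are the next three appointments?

Mon Sep 20 2010, Mon Oct 18 2010, Mon Nov 15 2010

The spacing is 28, 28, 28, 28 days — always 28 days.
Mon Aug 23 2010 + 28 days = Mon Sep 20 2010.
Mon Sep 20 2010 + 28 days = Mon Oct 18 2010.
Mon Oct 18 2010 + 28 days = Mon Nov 15 2010.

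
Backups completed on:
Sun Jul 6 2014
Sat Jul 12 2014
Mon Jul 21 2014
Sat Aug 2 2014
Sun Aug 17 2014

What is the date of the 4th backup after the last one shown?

Gaps: 6, 9, 12, 15 days — each gap is 3 larger than the previous one.
Next gap: 18 days. Sun Aug 17 2014 + 18 days = Thu Sep 4 2014.
Next gap: 21 days. Thu Sep 4 2014 + 21 days = Thu Sep 25 2014.
Next gap: 24 days. Thu Sep 25 2014 + 24 days = Sun Oct 19 2014.
Next gap: 27 days. Sun Oct 19 2014 + 27 days = Sat Nov 15 2014.

Sat Nov 15 2014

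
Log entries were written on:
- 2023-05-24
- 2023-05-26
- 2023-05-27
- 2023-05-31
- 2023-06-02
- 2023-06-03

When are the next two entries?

2023-06-07, 2023-06-09

Gaps: 2, 1, 4, 2, 1 days — not constant, but cyclic with period 3.
The events fall on every Wednesday, Friday and Saturday.
Next Wednesday: 2023-06-07.
Next Friday: 2023-06-09.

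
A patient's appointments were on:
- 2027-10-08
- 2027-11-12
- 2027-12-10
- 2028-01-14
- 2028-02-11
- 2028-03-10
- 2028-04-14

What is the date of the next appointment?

These are Fridays at 28- or 35-day spacing (35, 28, 35, 28, 28, 35).
The pattern: 2nd Friday of the month.
May 2028 — 2nd Friday is 2028-05-12.

2028-05-12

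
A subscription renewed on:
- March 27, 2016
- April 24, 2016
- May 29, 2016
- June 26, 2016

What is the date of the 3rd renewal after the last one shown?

Every date is a Sunday; gaps 28, 35, 28 days.
Each is the last Sunday of its month (at least one falls on the 29th or later, ruling out '4th Sunday').
Last Sunday of July 2016: July 31, 2016.
Last Sunday of August 2016: August 28, 2016.
Last Sunday of September 2016: September 25, 2016.

September 25, 2016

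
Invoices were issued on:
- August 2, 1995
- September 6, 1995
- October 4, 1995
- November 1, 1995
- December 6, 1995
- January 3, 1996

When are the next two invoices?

All dates are Wednesdays, 35, 28, 28, 35, 28 days apart.
Specifically, the 1st Wednesday of each month.
February 1996 — 1st Wednesday is February 7, 1996.
1st Wednesday of March 1996: March 6, 1996.

February 7, 1996; March 6, 1996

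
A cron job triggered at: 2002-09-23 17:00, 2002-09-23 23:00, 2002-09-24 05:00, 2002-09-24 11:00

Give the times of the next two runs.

2002-09-24 17:00, 2002-09-24 23:00

The interval is a steady 6 hours (6, 6, 6).
2002-09-24 11:00 + 6 h = 2002-09-24 17:00.
2002-09-24 17:00 + 6 h = 2002-09-24 23:00.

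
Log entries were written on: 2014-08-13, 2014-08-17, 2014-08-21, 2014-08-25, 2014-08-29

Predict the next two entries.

Gaps between consecutive events: 4, 4, 4, 4 days — a constant 4-day interval.
2014-08-29 + 4 days = 2014-09-02.
2014-09-02 + 4 days = 2014-09-06.

2014-09-02, 2014-09-06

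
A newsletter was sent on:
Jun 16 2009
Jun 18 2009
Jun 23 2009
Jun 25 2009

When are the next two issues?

Every event lands on a Tuesday or Thursday (gaps cycle 2, 5, 2).
So the schedule is: every Tuesday and Thursday.
Next Tuesday: Jun 30 2009.
Next Thursday: Jul 2 2009.

Jun 30 2009, Jul 2 2009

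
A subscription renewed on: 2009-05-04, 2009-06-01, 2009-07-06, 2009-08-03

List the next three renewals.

These are Mondays at 28- or 35-day spacing (28, 35, 28).
The pattern: 1st Monday of the month.
September 2009 — 1st Monday is 2009-09-07.
October 2009 — 1st Monday is 2009-10-05.
November 2009 — 1st Monday is 2009-11-02.

2009-09-07, 2009-10-05, 2009-11-02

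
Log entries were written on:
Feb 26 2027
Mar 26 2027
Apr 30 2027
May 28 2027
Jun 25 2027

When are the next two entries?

Jul 30 2027, Aug 27 2027

These are Fridays with 28, 35, 28, 28-day gaps.
Each is the final Friday of its month — Apr 30 2027 is past the 28th, so '4th Friday' doesn't fit.
Last Friday of July 2027: Jul 30 2027.
August 2027 ends with Friday Aug 27 2027.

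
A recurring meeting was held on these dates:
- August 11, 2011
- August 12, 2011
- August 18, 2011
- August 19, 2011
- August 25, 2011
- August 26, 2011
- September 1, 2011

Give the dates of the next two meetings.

September 2, 2011; September 8, 2011

Every event lands on a Thursday or Friday (gaps cycle 1, 6, 1, 6, 1, 6).
So the schedule is: every Thursday and Friday.
The following Friday is September 2, 2011.
Next Thursday: September 8, 2011.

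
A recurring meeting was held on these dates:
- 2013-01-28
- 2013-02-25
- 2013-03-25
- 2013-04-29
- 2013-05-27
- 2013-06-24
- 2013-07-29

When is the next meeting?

2013-08-26

These are Mondays with 28, 28, 35, 28, 28, 35-day gaps.
Each is the final Monday of its month — 2013-04-29 is past the 28th, so '4th Monday' doesn't fit.
August 2013 ends with Monday 2013-08-26.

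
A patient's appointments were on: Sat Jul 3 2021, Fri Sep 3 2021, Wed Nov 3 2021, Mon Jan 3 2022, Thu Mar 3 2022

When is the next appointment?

Tue May 3 2022

The day-of-month is always 3 (62, 61, 61, 59 days between events).
So this recurs on the 3rd of every 2 months.
Next: May 2022 → Tue May 3 2022.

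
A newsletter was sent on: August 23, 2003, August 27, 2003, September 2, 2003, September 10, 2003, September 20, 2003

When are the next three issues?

Intervals are 4, 6, 8, 10 days — an arithmetic progression with common difference 2.
Next gap: 12 days. September 20, 2003 + 12 days = October 2, 2003.
Next gap: 14 days. October 2, 2003 + 14 days = October 16, 2003.
Next gap: 16 days. October 16, 2003 + 16 days = November 1, 2003.

October 2, 2003; October 16, 2003; November 1, 2003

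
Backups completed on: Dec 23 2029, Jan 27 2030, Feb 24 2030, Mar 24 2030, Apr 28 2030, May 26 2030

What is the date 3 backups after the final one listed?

Gaps: 35, 28, 28, 35, 28 days — a mix of 28 and 35. Every date is a Sunday.
Each is the 4th Sunday of its month.
June 2030 — 4th Sunday is Jun 23 2030.
July 2030 — 4th Sunday is Jul 28 2030.
August 2030 — 4th Sunday is Aug 25 2030.

Aug 25 2030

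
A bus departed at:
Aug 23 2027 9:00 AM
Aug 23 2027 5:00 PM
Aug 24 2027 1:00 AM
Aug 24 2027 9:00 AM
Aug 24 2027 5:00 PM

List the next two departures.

Aug 25 2027 1:00 AM, Aug 25 2027 9:00 AM

The interval is a steady 8 hours (8, 8, 8, 8).
Aug 24 2027 5:00 PM + 8 h = Aug 25 2027 1:00 AM.
Aug 25 2027 1:00 AM + 8 h = Aug 25 2027 9:00 AM.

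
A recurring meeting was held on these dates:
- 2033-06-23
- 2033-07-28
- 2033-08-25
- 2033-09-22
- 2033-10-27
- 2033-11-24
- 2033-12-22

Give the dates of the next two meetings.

2034-01-26, 2034-02-23

Gaps: 35, 28, 28, 35, 28, 28 days — a mix of 28 and 35. Every date is a Thursday.
Each is the 4th Thursday of its month.
January 2034 — 4th Thursday is 2034-01-26.
February 2034 — 4th Thursday is 2034-02-23.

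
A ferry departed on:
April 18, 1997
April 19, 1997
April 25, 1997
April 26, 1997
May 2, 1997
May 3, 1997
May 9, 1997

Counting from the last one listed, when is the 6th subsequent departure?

May 30, 1997

Gaps: 1, 6, 1, 6, 1, 6 days — not constant, but cyclic with period 2.
The events fall on every Friday and Saturday.
The following Saturday is May 10, 1997.
The following Friday is May 16, 1997.
The following Saturday is May 17, 1997.
Next Friday: May 23, 1997.
The following Saturday is May 24, 1997.
The following Friday is May 30, 1997.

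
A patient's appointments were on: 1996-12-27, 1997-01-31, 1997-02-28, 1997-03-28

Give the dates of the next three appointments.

All Fridays; the gaps (35, 28, 28) vary with month length.
This is the last Friday of each month.
April 1997 ends with Friday 1997-04-25.
May 1997 ends with Friday 1997-05-30.
Last Friday of June 1997: 1997-06-27.

1997-04-25, 1997-05-30, 1997-06-27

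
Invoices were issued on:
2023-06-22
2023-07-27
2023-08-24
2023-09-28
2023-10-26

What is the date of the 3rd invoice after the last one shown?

Gaps: 35, 28, 35, 28 days — a mix of 28 and 35. Every date is a Thursday.
Each is the 4th Thursday of its month.
November 2023 — 4th Thursday is 2023-11-23.
December 2023 — 4th Thursday is 2023-12-28.
4th Thursday of January 2024: 2024-01-25.

2024-01-25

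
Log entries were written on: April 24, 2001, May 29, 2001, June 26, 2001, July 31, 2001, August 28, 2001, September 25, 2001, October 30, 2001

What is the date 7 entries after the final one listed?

All Tuesdays; the gaps (35, 28, 35, 28, 28, 35) vary with month length.
This is the last Tuesday of each month.
November 2001 ends with Tuesday November 27, 2001.
Last Tuesday of December 2001: December 25, 2001.
January 2002 ends with Tuesday January 29, 2002.
Last Tuesday of February 2002: February 26, 2002.
March 2002 ends with Tuesday March 26, 2002.
April 2002 ends with Tuesday April 30, 2002.
Last Tuesday of May 2002: May 28, 2002.

May 28, 2002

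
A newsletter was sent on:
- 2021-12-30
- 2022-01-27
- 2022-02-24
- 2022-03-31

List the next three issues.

2022-04-28, 2022-05-26, 2022-06-30

Every date is a Thursday; gaps 28, 28, 35 days.
Each is the last Thursday of its month (at least one falls on the 29th or later, ruling out '4th Thursday').
April 2022 ends with Thursday 2022-04-28.
May 2022 ends with Thursday 2022-05-26.
June 2022 ends with Thursday 2022-06-30.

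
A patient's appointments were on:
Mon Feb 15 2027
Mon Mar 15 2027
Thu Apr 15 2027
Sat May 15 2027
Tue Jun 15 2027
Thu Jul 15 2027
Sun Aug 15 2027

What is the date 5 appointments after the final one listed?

Each date is the 15th; the gaps (28, 31, 30, 31, 30, 31) track the month lengths.
The rule is the 15th of each month.
Next: September 2027 → Wed Sep 15 2027.
October 2027: Fri Oct 15 2027.
November 2027: Mon Nov 15 2027.
Next: December 2027 → Wed Dec 15 2027.
January 2028: Sat Jan 15 2028.

Sat Jan 15 2028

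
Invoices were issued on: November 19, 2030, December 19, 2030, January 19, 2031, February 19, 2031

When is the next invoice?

March 19, 2031

The day-of-month is always 19 (30, 31, 31 days between events).
So this recurs on the 19th of each month.
Next: March 2031 → March 19, 2031.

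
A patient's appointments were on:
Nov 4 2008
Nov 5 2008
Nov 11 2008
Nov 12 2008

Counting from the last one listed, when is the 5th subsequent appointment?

Gaps: 1, 6, 1 days — not constant, but cyclic with period 2.
The events fall on every Tuesday and Wednesday.
The following Tuesday is Nov 18 2008.
Next Wednesday: Nov 19 2008.
Next Tuesday: Nov 25 2008.
The following Wednesday is Nov 26 2008.
The following Tuesday is Dec 2 2008.

Dec 2 2008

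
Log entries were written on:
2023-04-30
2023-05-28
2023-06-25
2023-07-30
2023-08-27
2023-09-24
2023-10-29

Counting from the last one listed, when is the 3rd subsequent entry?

These are Sundays with 28, 28, 35, 28, 28, 35-day gaps.
Each is the final Sunday of its month — 2023-04-30 is past the 28th, so '4th Sunday' doesn't fit.
Last Sunday of November 2023: 2023-11-26.
December 2023 ends with Sunday 2023-12-31.
January 2024 ends with Sunday 2024-01-28.

2024-01-28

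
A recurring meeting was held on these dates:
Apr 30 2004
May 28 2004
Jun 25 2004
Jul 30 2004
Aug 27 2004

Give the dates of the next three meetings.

Every date is a Friday; gaps 28, 28, 35, 28 days.
Each is the last Friday of its month (at least one falls on the 29th or later, ruling out '4th Friday').
Last Friday of September 2004: Sep 24 2004.
October 2004 ends with Friday Oct 29 2004.
November 2004 ends with Friday Nov 26 2004.

Sep 24 2004, Oct 29 2004, Nov 26 2004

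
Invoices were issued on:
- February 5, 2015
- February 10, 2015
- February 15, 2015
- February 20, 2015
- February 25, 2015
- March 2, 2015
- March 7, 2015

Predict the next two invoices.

March 12, 2015; March 17, 2015

Gaps between consecutive events: 5, 5, 5, 5, 5, 5 days — a constant 5-day interval.
March 7, 2015 + 5 days = March 12, 2015.
March 12, 2015 + 5 days = March 17, 2015.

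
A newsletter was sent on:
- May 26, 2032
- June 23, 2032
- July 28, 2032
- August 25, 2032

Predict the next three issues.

September 22, 2032; October 27, 2032; November 24, 2032

Gaps: 28, 35, 28 days — a mix of 28 and 35. Every date is a Wednesday.
Each is the 4th Wednesday of its month.
4th Wednesday of September 2032: September 22, 2032.
4th Wednesday of October 2032: October 27, 2032.
November 2032 — 4th Wednesday is November 24, 2032.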